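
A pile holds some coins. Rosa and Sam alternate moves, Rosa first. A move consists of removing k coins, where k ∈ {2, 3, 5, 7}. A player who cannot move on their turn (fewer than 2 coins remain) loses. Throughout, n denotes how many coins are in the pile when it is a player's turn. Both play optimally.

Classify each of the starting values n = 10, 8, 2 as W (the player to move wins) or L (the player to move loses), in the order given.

Work bottom-up. With no move the player to move loses. Otherwise the position is W if at least one move leads to an L position for the opponent, and L if every move leads to a W.
n=0: no move → L
n=1: no move → L
n=2: reaches L-position 0 → W
n=3: reaches L-position 1 → W
n=4: reaches L-position 1 → W
n=5: reaches L-position 0 → W
n=6: reaches L-position 1 → W
n=7: reaches L-position 0 → W
n=8: reaches L-position 1 → W
n=9: only reaches 7(W), 6(W), 4(W), 2(W), all W → L
n=10: only reaches 8(W), 7(W), 5(W), 3(W), all W → L

10: L, 8: W, 2: W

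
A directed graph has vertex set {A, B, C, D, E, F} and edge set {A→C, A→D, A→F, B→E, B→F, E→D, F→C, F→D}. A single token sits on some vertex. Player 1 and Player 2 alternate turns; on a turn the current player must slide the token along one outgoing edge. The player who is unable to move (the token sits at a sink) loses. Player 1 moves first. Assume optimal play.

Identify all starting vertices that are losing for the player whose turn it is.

B, C, D

Compute win/loss labels from the base case upward. A position with no move is L. Any other position is W if it can reach an L in one move, else L.
Every edge goes from a vertex to one that appears earlier in the order D, C, F, A, E, B, so processing vertices in that order labels each vertex after all of its successors.
D: no outgoing edge → L
C: no outgoing edge → L
F: →C(L), so W
A: →C(L), so W
E: →D(L), so W
B: →E(W), F(W) — all W, so L
The losing starting vertices are exactly the entries labelled L in this table (3 of them).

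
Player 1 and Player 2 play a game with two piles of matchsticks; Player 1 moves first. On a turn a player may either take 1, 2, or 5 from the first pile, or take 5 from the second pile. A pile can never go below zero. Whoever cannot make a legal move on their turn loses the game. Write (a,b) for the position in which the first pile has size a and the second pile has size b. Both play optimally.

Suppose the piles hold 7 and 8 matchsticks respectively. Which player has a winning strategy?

Player 2 wins.

Label each position W (a win for the player to move) or L (a loss). A position with no legal move is L; any other position is W exactly when some move reaches an L, and L when every move reaches a W.
No move ever increases a pile, so every position that can arise here has a ≤ 7 and b ≤ 8; it is enough to label the cells with 0 ≤ a ≤ 7 and 0 ≤ b ≤ 8.
Every move lowers a or b (never raises either), so fill the grid row by row in increasing a, and left to right within a row: each cell's successors are then already labelled.
      b=0  b=1  b=2  b=3  b=4  b=5  b=6  b=7  b=8
a=0:    L    L    L    L    L    W    W    W    W
a=1:    W    W    W    W    W    L    L    L    L
a=2:    W    W    W    W    W    W    W    W    W
a=3:    L    L    L    L    L    W    W    W    W
a=4:    W    W    W    W    W    L    L    L    L
a=5:    W    W    W    W    W    W    W    W    W
a=6:    L    L    L    L    L    W    W    W    W
a=7:    W    W    W    W    W    L    L    L    L
Cells with no legal move (terminal, hence L): (0,0), (0,1), (0,2), (0,3), (0,4).
The remaining L cells, each justified by listing all of its moves:
(1,5): L (options (0,5)(W), (1,0)(W) are all W)
(1,6): L (options (0,6)(W), (1,1)(W) are all W)
(1,7): L (options (0,7)(W), (1,2)(W) are all W)
(1,8): L (options (0,8)(W), (1,3)(W) are all W)
(3,0): L (options (2,0)(W), (1,0)(W) are all W)
(3,1): L (options (2,1)(W), (1,1)(W) are all W)
(3,2): L (options (2,2)(W), (1,2)(W) are all W)
(3,3): L (options (2,3)(W), (1,3)(W) are all W)
(3,4): L (options (2,4)(W), (1,4)(W) are all W)
(4,5): L (options (3,5)(W), (2,5)(W), (4,0)(W) are all W)
(4,6): L (options (3,6)(W), (2,6)(W), (4,1)(W) are all W)
(4,7): L (options (3,7)(W), (2,7)(W), (4,2)(W) are all W)
(4,8): L (options (3,8)(W), (2,8)(W), (4,3)(W) are all W)
(6,0): L (options (5,0)(W), (4,0)(W), (1,0)(W) are all W)
(6,1): L (options (5,1)(W), (4,1)(W), (1,1)(W) are all W)
(6,2): L (options (5,2)(W), (4,2)(W), (1,2)(W) are all W)
(6,3): L (options (5,3)(W), (4,3)(W), (1,3)(W) are all W)
(6,4): L (options (5,4)(W), (4,4)(W), (1,4)(W) are all W)
(7,5): L (options (6,5)(W), (5,5)(W), (2,5)(W), (7,0)(W) are all W)
(7,6): L (options (6,6)(W), (5,6)(W), (2,6)(W), (7,1)(W) are all W)
(7,7): L (options (6,7)(W), (5,7)(W), (2,7)(W), (7,2)(W) are all W)
(7,8): L (options (6,8)(W), (5,8)(W), (2,8)(W), (7,3)(W) are all W)
Every other cell has at least one move into one of the L cells above, so it is W.
Every move from (7,8) reaches a W position, so the mover loses.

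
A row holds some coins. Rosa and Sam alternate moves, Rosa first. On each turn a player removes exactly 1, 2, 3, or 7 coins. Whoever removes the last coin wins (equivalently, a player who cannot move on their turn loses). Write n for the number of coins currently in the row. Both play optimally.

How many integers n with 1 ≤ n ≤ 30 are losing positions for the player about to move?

Use the standard recursion: the mover loses at a terminal position; elsewhere, the mover wins exactly when some move hands the opponent an L position.
n=0: no move → L
n=1: →0(L), so W
n=2: →0(L), so W
n=3: →0(L), so W
n=4: →3(W), 2(W), 1(W) — all W, so L
n=5: →4(L), so W
n=6: →4(L), so W
n=7: →4(L), so W
n=8: →7(W), 6(W), 5(W), 1(W) — all W, so L
n=9: →8(L), so W
n=10: →8(L), so W
n=11: →8(L), so W
n=12: →11(W), 10(W), 9(W), 5(W) — all W, so L
n=13: →12(L), so W
n=14: →12(L), so W
n=15: →12(L), so W
n=16: →15(W), 14(W), 13(W), 9(W) — all W, so L
n=17: →16(L), so W
n=18: →16(L), so W
n=19: →16(L), so W
n=20: →19(W), 18(W), 17(W), 13(W) — all W, so L
n=21: →20(L), so W
n=22: →20(L), so W
n=23: →20(L), so W
n=24: →23(W), 22(W), 21(W), 17(W) — all W, so L
n=25: →24(L), so W
n=26: →24(L), so W
n=27: →24(L), so W
n=28: →27(W), 26(W), 25(W), 21(W) — all W, so L
n=29: →28(L), so W
n=30: →28(L), so W
L entries with 1 ≤ n ≤ 30 (n=0 is outside the asked range and is not counted): n = 4, 8, 12, 16, 20, 24, 28; that makes 7.

7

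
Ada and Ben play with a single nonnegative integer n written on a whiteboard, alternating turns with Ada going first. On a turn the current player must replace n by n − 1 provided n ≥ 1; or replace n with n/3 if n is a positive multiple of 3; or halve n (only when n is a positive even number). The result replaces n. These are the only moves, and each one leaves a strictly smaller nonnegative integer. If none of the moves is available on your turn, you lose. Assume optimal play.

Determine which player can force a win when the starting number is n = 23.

Use the standard recursion: the mover loses at a terminal position; elsewhere, the mover wins exactly when some move hands the opponent an L position.
n=0: no move → L
n=1: W (go to 0, an L position)
n=2: L (sole option 1(W) is W)
n=3: W (go to 2, an L position)
n=4: W (go to 2, an L position)
n=5: L (sole option 4(W) is W)
n=6: W (go to 2, an L position)
n=7: L (sole option 6(W) is W)
n=8: W (go to 7, an L position)
n=9: L (options 3(W), 8(W) are all W)
n=10: W (go to 5, an L position)
n=11: L (sole option 10(W) is W)
n=12: W (go to 11, an L position)
n=13: L (sole option 12(W) is W)
n=14: W (go to 7, an L position)
n=15: W (go to 5, an L position)
n=16: L (options 8(W), 15(W) are all W)
n=17: W (go to 16, an L position)
n=18: W (go to 9, an L position)
n=19: L (sole option 18(W) is W)
n=20: W (go to 19, an L position)
n=21: W (go to 7, an L position)
n=22: W (go to 11, an L position)
n=23: L (sole option 22(W) is W)
The starting position 23 is L: whatever Ada does, the opponent receives a W position.

Ben wins.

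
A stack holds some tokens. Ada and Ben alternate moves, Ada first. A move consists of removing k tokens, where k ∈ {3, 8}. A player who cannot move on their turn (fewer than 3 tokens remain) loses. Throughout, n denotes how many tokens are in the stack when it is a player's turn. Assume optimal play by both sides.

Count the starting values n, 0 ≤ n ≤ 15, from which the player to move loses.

Build the W/L table. Terminal = L. A non-terminal position is W if it has a move to some L; otherwise it is L.
n=0: no move → L
n=1: no move → L
n=2: no move → L
n=3: W (go to 0, an L position)
n=4: W (go to 1, an L position)
n=5: W (go to 2, an L position)
n=6: L (sole option 3(W) is W)
n=7: L (sole option 4(W) is W)
n=8: W (go to 0, an L position)
n=9: W (go to 6, an L position)
n=10: W (go to 7, an L position)
n=11: L (options 8(W), 3(W) are all W)
n=12: L (options 9(W), 4(W) are all W)
n=13: L (options 10(W), 5(W) are all W)
n=14: W (go to 11, an L position)
n=15: W (go to 12, an L position)
L entries with 0 ≤ n ≤ 15: n = 0, 1, 2, 6, 7, 11, 12, 13; that makes 8.

8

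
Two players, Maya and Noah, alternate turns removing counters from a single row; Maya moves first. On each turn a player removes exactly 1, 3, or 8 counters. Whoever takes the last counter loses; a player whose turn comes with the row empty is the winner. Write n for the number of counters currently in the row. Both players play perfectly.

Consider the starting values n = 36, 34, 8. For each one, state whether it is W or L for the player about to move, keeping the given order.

Positions with no move are W. A position that does have a move is losing for the player to move precisely when every available move leads to a winning position for the opponent. Fill in the labels:
n=0: no move; the opponent has just taken the last counter and therefore loses → W
n=1: only reaches 0(W), which is W → L
n=2: reaches L-position 1 → W
n=3: only reaches 2(W), 0(W), all W → L
n=4: reaches L-position 3 → W
n=5: only reaches 4(W), 2(W), all W → L
n=6: reaches L-position 5 → W
n=7: only reaches 6(W), 4(W), all W → L
n=8: reaches L-position 7 → W
n=9: reaches L-position 1 → W
n=10: reaches L-position 7 → W
n=11: reaches L-position 3 → W
n=12: only reaches 11(W), 9(W), 4(W), all W → L
n=13: reaches L-position 12 → W
n=14: only reaches 13(W), 11(W), 6(W), all W → L
n=15: reaches L-position 14 → W
n=16: only reaches 15(W), 13(W), 8(W), all W → L
n=17: reaches L-position 16 → W
n=18: only reaches 17(W), 15(W), 10(W), all W → L
n=19: reaches L-position 18 → W
n=20: reaches L-position 12 → W
n=21: reaches L-position 18 → W
n=22: reaches L-position 14 → W
n=23: only reaches 22(W), 20(W), 15(W), all W → L
n=24: reaches L-position 23 → W
n=25: only reaches 24(W), 22(W), 17(W), all W → L
n=26: reaches L-position 25 → W
n=27: only reaches 26(W), 24(W), 19(W), all W → L
n=28: reaches L-position 27 → W
n=29: only reaches 28(W), 26(W), 21(W), all W → L
n=30: reaches L-position 29 → W
n=31: reaches L-position 23 → W
n=32: reaches L-position 29 → W
n=33: reaches L-position 25 → W
n=34: only reaches 33(W), 31(W), 26(W), all W → L
n=35: reaches L-position 34 → W
n=36: only reaches 35(W), 33(W), 28(W), all W → L

36: L, 34: L, 8: W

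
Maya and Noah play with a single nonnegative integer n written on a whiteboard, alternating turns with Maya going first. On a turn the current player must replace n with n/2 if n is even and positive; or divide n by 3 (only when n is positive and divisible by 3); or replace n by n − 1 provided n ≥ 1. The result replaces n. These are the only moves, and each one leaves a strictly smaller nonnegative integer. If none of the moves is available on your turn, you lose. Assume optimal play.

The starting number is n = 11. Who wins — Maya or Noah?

Work bottom-up. With no move the player to move loses. Otherwise the position is W if at least one move leads to an L position for the opponent, and L if every move leads to a W.
n=0: no move → L
n=1: →0(L), so W
n=2: →1(W) only, which is W, so L
n=3: →2(L), so W
n=4: →2(L), so W
n=5: →4(W) only, which is W, so L
n=6: →2(L), so W
n=7: →6(W) only, which is W, so L
n=8: →7(L), so W
n=9: →3(W), 8(W) — all W, so L
n=10: →5(L), so W
n=11: →10(W) only, which is W, so L
The starting position 11 is L: whatever Maya does, the opponent receives a W position.

Noah wins.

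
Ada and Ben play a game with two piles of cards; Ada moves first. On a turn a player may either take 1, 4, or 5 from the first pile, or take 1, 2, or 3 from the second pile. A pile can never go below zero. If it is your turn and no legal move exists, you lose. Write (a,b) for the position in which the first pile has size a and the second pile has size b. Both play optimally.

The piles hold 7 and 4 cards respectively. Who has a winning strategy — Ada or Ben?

Ada wins.

Compute win/loss labels from the base case upward. A position with no move is L. Any other position is W if it can reach an L in one move, else L.
No move ever increases a pile, so every position that can arise here has a ≤ 7 and b ≤ 4; it is enough to label the cells with 0 ≤ a ≤ 7 and 0 ≤ b ≤ 4.
Every move lowers a or b (never raises either), so fill the grid row by row in increasing a, and left to right within a row: each cell's successors are then already labelled.
      b=0  b=1  b=2  b=3  b=4
a=0:    L    W    W    W    L
a=1:    W    L    W    W    W
a=2:    L    W    W    W    L
a=3:    W    L    W    W    W
a=4:    W    W    L    W    W
a=5:    W    W    W    L    W
a=6:    W    W    L    W    W
a=7:    W    W    W    L    W
Cells with no legal move (terminal, hence L): (0,0).
The remaining L cells, each justified by listing all of its moves:
(0,4): moves to (0,3)(W), (0,2)(W), (0,1)(W); every one is W ⇒ L
(1,1): moves to (0,1)(W), (1,0)(W); every one is W ⇒ L
(2,0): the only move is to (1,0)(W), a W ⇒ L
(2,4): moves to (1,4)(W), (2,3)(W), (2,2)(W), (2,1)(W); every one is W ⇒ L
(3,1): moves to (2,1)(W), (3,0)(W); every one is W ⇒ L
(4,2): moves to (3,2)(W), (0,2)(W), (4,1)(W), (4,0)(W); every one is W ⇒ L
(5,3): moves to (4,3)(W), (1,3)(W), (0,3)(W), (5,2)(W), (5,1)(W), (5,0)(W); every one is W ⇒ L
(6,2): moves to (5,2)(W), (2,2)(W), (1,2)(W), (6,1)(W), (6,0)(W); every one is W ⇒ L
(7,3): moves to (6,3)(W), (3,3)(W), (2,3)(W), (7,2)(W), (7,1)(W), (7,0)(W); every one is W ⇒ L
Every other cell has at least one move into one of the L cells above, so it is W.
The starting position (7,4) is W: Ada should move to (2,4), handing over an L position.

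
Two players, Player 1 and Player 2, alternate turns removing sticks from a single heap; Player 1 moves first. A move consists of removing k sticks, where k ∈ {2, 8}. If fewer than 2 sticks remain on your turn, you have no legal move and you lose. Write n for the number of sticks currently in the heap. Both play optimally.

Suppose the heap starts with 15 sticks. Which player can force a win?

Build the W/L table. Terminal = L. A non-terminal position is W if it has a move to some L; otherwise it is L.
n=0: no move → L
n=1: no move → L
n=2: reaches L-position 0 → W
n=3: reaches L-position 1 → W
n=4: only reaches 2(W), which is W → L
n=5: only reaches 3(W), which is W → L
n=6: reaches L-position 4 → W
n=7: reaches L-position 5 → W
n=8: reaches L-position 0 → W
n=9: reaches L-position 1 → W
n=10: only reaches 8(W), 2(W), all W → L
n=11: only reaches 9(W), 3(W), all W → L
n=12: reaches L-position 10 → W
n=13: reaches L-position 11 → W
n=14: only reaches 12(W), 6(W), all W → L
n=15: only reaches 13(W), 7(W), all W → L
The starting position 15 is L: whatever Player 1 does, the opponent receives a W position.

Player 2 wins.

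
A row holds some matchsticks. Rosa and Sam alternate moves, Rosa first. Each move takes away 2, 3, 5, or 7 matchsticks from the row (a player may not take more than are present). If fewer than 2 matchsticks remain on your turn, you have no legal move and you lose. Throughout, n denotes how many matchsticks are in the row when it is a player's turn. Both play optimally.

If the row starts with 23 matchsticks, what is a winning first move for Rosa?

Use the standard recursion: the mover loses at a terminal position; elsewhere, the mover wins exactly when some move hands the opponent an L position.
n=0: no move → L
n=1: no move → L
n=2: can move to 0, which is L ⇒ W
n=3: can move to 1, which is L ⇒ W
n=4: can move to 1, which is L ⇒ W
n=5: can move to 0, which is L ⇒ W
n=6: can move to 1, which is L ⇒ W
n=7: can move to 0, which is L ⇒ W
n=8: can move to 1, which is L ⇒ W
n=9: moves to 7(W), 6(W), 4(W), 2(W); every one is W ⇒ L
n=10: moves to 8(W), 7(W), 5(W), 3(W); every one is W ⇒ L
n=11: can move to 9, which is L ⇒ W
n=12: can move to 10, which is L ⇒ W
n=13: can move to 10, which is L ⇒ W
n=14: can move to 9, which is L ⇒ W
n=15: can move to 10, which is L ⇒ W
n=16: can move to 9, which is L ⇒ W
n=17: can move to 10, which is L ⇒ W
n=18: moves to 16(W), 15(W), 13(W), 11(W); every one is W ⇒ L
n=19: moves to 17(W), 16(W), 14(W), 12(W); every one is W ⇒ L
n=20: can move to 18, which is L ⇒ W
n=21: can move to 19, which is L ⇒ W
n=22: can move to 19, which is L ⇒ W
n=23: can move to 18, which is L ⇒ W
From 23, the L positions reachable in one move are: 18.

Remove 5, leaving 18.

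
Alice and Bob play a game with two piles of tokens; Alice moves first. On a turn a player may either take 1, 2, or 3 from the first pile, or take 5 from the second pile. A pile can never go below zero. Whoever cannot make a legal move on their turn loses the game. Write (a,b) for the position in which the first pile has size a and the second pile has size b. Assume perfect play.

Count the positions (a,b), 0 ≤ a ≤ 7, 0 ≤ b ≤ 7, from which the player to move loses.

Build the W/L table. Terminal = L. A non-terminal position is W if it has a move to some L; otherwise it is L.
Every move lowers a or b (never raises either), so fill the grid row by row in increasing a, and left to right within a row: each cell's successors are then already labelled.
      b=0  b=1  b=2  b=3  b=4  b=5  b=6  b=7
a=0:    L    L    L    L    L    W    W    W
a=1:    W    W    W    W    W    L    L    L
a=2:    W    W    W    W    W    W    W    W
a=3:    W    W    W    W    W    W    W    W
a=4:    L    L    L    L    L    W    W    W
a=5:    W    W    W    W    W    L    L    L
a=6:    W    W    W    W    W    W    W    W
a=7:    W    W    W    W    W    W    W    W
Cells with no legal move (terminal, hence L): (0,0), (0,1), (0,2), (0,3), (0,4).
The remaining L cells, each justified by listing all of its moves:
(1,5): only reaches (0,5)(W), (1,0)(W), all W → L
(1,6): only reaches (0,6)(W), (1,1)(W), all W → L
(1,7): only reaches (0,7)(W), (1,2)(W), all W → L
(4,0): only reaches (3,0)(W), (2,0)(W), (1,0)(W), all W → L
(4,1): only reaches (3,1)(W), (2,1)(W), (1,1)(W), all W → L
(4,2): only reaches (3,2)(W), (2,2)(W), (1,2)(W), all W → L
(4,3): only reaches (3,3)(W), (2,3)(W), (1,3)(W), all W → L
(4,4): only reaches (3,4)(W), (2,4)(W), (1,4)(W), all W → L
(5,5): only reaches (4,5)(W), (3,5)(W), (2,5)(W), (5,0)(W), all W → L
(5,6): only reaches (4,6)(W), (3,6)(W), (2,6)(W), (5,1)(W), all W → L
(5,7): only reaches (4,7)(W), (3,7)(W), (2,7)(W), (5,2)(W), all W → L
Every other cell has at least one move into one of the L cells above, so it is W.
L cells per row: a=0: 5, a=1: 3, a=2: 0, a=3: 0, a=4: 5, a=5: 3, a=6: 0, a=7: 0; total 16.

16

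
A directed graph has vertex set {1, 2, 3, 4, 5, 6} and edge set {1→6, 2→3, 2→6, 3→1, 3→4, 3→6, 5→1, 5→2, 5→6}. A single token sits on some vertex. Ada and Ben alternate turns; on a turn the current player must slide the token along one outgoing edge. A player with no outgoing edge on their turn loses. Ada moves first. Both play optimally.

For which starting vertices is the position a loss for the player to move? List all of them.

Compute win/loss labels from the base case upward. A position with no move is L. Any other position is W if it can reach an L in one move, else L.
Every edge goes from a vertex to one that appears earlier in the order 6, 4, 1, 3, 2, 5, so processing vertices in that order labels each vertex after all of its successors.
6: no outgoing edge → L
4: no outgoing edge → L
1: reaches L-position 6 → W
3: reaches L-position 4 → W
2: reaches L-position 6 → W
5: reaches L-position 6 → W
Reading off the rows marked L gives the requested list; there are 2 such vertices.

4, 6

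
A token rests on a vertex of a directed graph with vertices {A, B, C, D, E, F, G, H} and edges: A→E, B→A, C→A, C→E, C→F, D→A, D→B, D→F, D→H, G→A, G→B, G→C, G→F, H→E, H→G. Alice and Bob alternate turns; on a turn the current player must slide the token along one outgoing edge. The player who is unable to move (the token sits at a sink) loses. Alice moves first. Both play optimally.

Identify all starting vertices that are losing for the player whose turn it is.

B, E, F

Work bottom-up. With no move the player to move loses. Otherwise the position is W if at least one move leads to an L position for the opponent, and L if every move leads to a W.
Every edge goes from a vertex to one that appears earlier in the order F, E, A, C, B, G, H, D, so processing vertices in that order labels each vertex after all of its successors.
F: no outgoing edge → L
E: no outgoing edge → L
A: W (go to E, an L position)
C: W (go to E, an L position)
B: L (sole option A(W) is W)
G: W (go to B, an L position)
H: W (go to E, an L position)
D: W (go to B, an L position)
Reading off the rows marked L gives the requested list; there are 3 such vertices.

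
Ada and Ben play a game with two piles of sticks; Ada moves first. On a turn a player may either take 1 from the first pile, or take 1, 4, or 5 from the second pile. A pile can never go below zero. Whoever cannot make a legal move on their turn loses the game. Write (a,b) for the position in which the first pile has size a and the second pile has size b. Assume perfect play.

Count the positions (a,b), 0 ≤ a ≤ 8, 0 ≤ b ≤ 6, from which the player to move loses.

18

Label each position W (a win for the player to move) or L (a loss). A position with no legal move is L; any other position is W exactly when some move reaches an L, and L when every move reaches a W.
Every move lowers a or b (never raises either), so fill the grid row by row in increasing a, and left to right within a row: each cell's successors are then already labelled.
      b=0  b=1  b=2  b=3  b=4  b=5  b=6
a=0:    L    W    L    W    W    W    W
a=1:    W    L    W    L    W    W    W
a=2:    L    W    L    W    W    W    W
a=3:    W    L    W    L    W    W    W
a=4:    L    W    L    W    W    W    W
a=5:    W    L    W    L    W    W    W
a=6:    L    W    L    W    W    W    W
a=7:    W    L    W    L    W    W    W
a=8:    L    W    L    W    W    W    W
Cells with no legal move (terminal, hence L): (0,0).
The remaining L cells, each justified by listing all of its moves:
(0,2): the only move is to (0,1)(W), a W ⇒ L
(1,1): moves to (0,1)(W), (1,0)(W); every one is W ⇒ L
(1,3): moves to (0,3)(W), (1,2)(W); every one is W ⇒ L
(2,0): the only move is to (1,0)(W), a W ⇒ L
(2,2): moves to (1,2)(W), (2,1)(W); every one is W ⇒ L
(3,1): moves to (2,1)(W), (3,0)(W); every one is W ⇒ L
(3,3): moves to (2,3)(W), (3,2)(W); every one is W ⇒ L
(4,0): the only move is to (3,0)(W), a W ⇒ L
(4,2): moves to (3,2)(W), (4,1)(W); every one is W ⇒ L
(5,1): moves to (4,1)(W), (5,0)(W); every one is W ⇒ L
(5,3): moves to (4,3)(W), (5,2)(W); every one is W ⇒ L
(6,0): the only move is to (5,0)(W), a W ⇒ L
(6,2): moves to (5,2)(W), (6,1)(W); every one is W ⇒ L
(7,1): moves to (6,1)(W), (7,0)(W); every one is W ⇒ L
(7,3): moves to (6,3)(W), (7,2)(W); every one is W ⇒ L
(8,0): the only move is to (7,0)(W), a W ⇒ L
(8,2): moves to (7,2)(W), (8,1)(W); every one is W ⇒ L
Every other cell has at least one move into one of the L cells above, so it is W.
L cells per row: a=0: 2, a=1: 2, a=2: 2, a=3: 2, a=4: 2, a=5: 2, a=6: 2, a=7: 2, a=8: 2; total 18.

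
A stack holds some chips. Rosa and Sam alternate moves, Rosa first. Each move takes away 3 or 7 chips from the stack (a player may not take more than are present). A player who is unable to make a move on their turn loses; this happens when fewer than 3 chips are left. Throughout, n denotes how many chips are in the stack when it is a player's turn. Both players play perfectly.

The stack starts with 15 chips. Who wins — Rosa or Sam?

Rosa wins.

Compute win/loss labels from the base case upward. A position with no move is L. Any other position is W if it can reach an L in one move, else L.
n=0: no move → L
n=1: no move → L
n=2: no move → L
n=3: →0(L), so W
n=4: →1(L), so W
n=5: →2(L), so W
n=6: →3(W) only, which is W, so L
n=7: →0(L), so W
n=8: →1(L), so W
n=9: →6(L), so W
n=10: →7(W), 3(W) — all W, so L
n=11: →8(W), 4(W) — all W, so L
n=12: →9(W), 5(W) — all W, so L
n=13: →10(L), so W
n=14: →11(L), so W
n=15: →12(L), so W
From 15 Rosa can remove 3, leaving 12, reaching an L position.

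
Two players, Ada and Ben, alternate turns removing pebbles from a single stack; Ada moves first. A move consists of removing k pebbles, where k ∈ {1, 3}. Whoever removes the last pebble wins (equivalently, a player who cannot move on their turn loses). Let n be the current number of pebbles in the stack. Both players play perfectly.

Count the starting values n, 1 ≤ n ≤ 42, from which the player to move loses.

Compute win/loss labels from the base case upward. A position with no move is L. Any other position is W if it can reach an L in one move, else L.
n=0: no move → L
n=1: →0(L), so W
n=2: →1(W) only, which is W, so L
n=3: →2(L), so W
n=4: →3(W), 1(W) — all W, so L
n=5: →4(L), so W
n=6: →5(W), 3(W) — all W, so L
n=7: →6(L), so W
n=8: →7(W), 5(W) — all W, so L
n=9: →8(L), so W
n=10: →9(W), 7(W) — all W, so L
n=11: →10(L), so W
n=12: →11(W), 9(W) — all W, so L
n=13: →12(L), so W
n=14: →13(W), 11(W) — all W, so L
n=15: →14(L), so W
n=16: →15(W), 13(W) — all W, so L
n=17: →16(L), so W
n=18: →17(W), 15(W) — all W, so L
n=19: →18(L), so W
n=20: →19(W), 17(W) — all W, so L
n=21: →20(L), so W
n=22: →21(W), 19(W) — all W, so L
n=23: →22(L), so W
n=24: →23(W), 21(W) — all W, so L
n=25: →24(L), so W
n=26: →25(W), 23(W) — all W, so L
n=27: →26(L), so W
n=28: →27(W), 25(W) — all W, so L
n=29: →28(L), so W
n=30: →29(W), 27(W) — all W, so L
n=31: →30(L), so W
n=32: →31(W), 29(W) — all W, so L
n=33: →32(L), so W
n=34: →33(W), 31(W) — all W, so L
n=35: →34(L), so W
n=36: →35(W), 33(W) — all W, so L
n=37: →36(L), so W
n=38: →37(W), 35(W) — all W, so L
n=39: →38(L), so W
n=40: →39(W), 37(W) — all W, so L
n=41: →40(L), so W
n=42: →41(W), 39(W) — all W, so L
L entries with 1 ≤ n ≤ 42 (n=0 is outside the asked range and is not counted): n = 2, 4, 6, 8, 10, 12, 14, 16, 18, 20, 22, 24, 26, 28, 30, 32, 34, 36, 38, 40, 42; that makes 21.

21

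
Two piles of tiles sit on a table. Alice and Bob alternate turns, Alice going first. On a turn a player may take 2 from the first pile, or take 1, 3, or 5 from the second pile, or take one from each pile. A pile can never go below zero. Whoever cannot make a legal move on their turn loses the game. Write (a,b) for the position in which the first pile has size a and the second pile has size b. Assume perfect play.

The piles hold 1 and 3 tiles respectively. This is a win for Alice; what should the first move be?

Label each position W (a win for the player to move) or L (a loss). A position with no legal move is L; any other position is W exactly when some move reaches an L, and L when every move reaches a W.
No move ever increases a pile, so every position that can arise here has a ≤ 1 and b ≤ 3; it is enough to label the cells with 0 ≤ a ≤ 1 and 0 ≤ b ≤ 3.
Every move lowers a or b (never raises either), so fill the grid row by row in increasing a, and left to right within a row: each cell's successors are then already labelled.
      b=0  b=1  b=2  b=3
a=0:    L    W    L    W
a=1:    L    W    L    W
Cells with no legal move (terminal, hence L): (0,0), (1,0).
The remaining L cells, each justified by listing all of its moves:
(0,2): →(0,1)(W) only, which is W, so L
(1,2): →(1,1)(W), (0,1)(W) — all W, so L
Every other cell has at least one move into one of the L cells above, so it is W.
From (1,3), the L positions reachable in one move are: (1,2), (1,0), (0,2). Any move reaching one of these is winning.

Move to (1,2).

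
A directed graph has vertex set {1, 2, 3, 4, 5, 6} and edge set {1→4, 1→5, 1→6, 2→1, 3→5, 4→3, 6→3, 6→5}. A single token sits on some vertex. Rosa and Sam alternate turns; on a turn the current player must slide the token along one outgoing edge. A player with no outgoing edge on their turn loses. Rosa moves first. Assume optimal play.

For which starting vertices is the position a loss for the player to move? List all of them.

Use the standard recursion: the mover loses at a terminal position; elsewhere, the mover wins exactly when some move hands the opponent an L position.
Every edge goes from a vertex to one that appears earlier in the order 5, 3, 6, 4, 1, 2, so processing vertices in that order labels each vertex after all of its successors.
5: no outgoing edge → L
3: can move to 5, which is L ⇒ W
6: can move to 5, which is L ⇒ W
4: the only move is to 3(W), a W ⇒ L
1: can move to 4, which is L ⇒ W
2: the only move is to 1(W), a W ⇒ L
The losing starting vertices are exactly the entries labelled L in this table (3 of them).

2, 4, 5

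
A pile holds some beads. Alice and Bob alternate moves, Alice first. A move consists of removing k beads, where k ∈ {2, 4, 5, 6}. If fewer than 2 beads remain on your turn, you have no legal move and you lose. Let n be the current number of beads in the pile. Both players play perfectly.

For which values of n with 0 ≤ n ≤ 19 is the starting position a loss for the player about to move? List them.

0, 1, 8, 9, 16, 17

Positions with no move are L. A position that does have a move is losing for the player to move precisely when every available move leads to a winning position for the opponent. Fill in the labels:
n=0: no move → L
n=1: no move → L
n=2: can move to 0, which is L ⇒ W
n=3: can move to 1, which is L ⇒ W
n=4: can move to 0, which is L ⇒ W
n=5: can move to 1, which is L ⇒ W
n=6: can move to 1, which is L ⇒ W
n=7: can move to 1, which is L ⇒ W
n=8: moves to 6(W), 4(W), 3(W), 2(W); every one is W ⇒ L
n=9: moves to 7(W), 5(W), 4(W), 3(W); every one is W ⇒ L
n=10: can move to 8, which is L ⇒ W
n=11: can move to 9, which is L ⇒ W
n=12: can move to 8, which is L ⇒ W
n=13: can move to 9, which is L ⇒ W
n=14: can move to 9, which is L ⇒ W
n=15: can move to 9, which is L ⇒ W
n=16: moves to 14(W), 12(W), 11(W), 10(W); every one is W ⇒ L
n=17: moves to 15(W), 13(W), 12(W), 11(W); every one is W ⇒ L
n=18: can move to 16, which is L ⇒ W
n=19: can move to 17, which is L ⇒ W
The losing starting values of n are exactly the entries labelled L in this table (6 of them).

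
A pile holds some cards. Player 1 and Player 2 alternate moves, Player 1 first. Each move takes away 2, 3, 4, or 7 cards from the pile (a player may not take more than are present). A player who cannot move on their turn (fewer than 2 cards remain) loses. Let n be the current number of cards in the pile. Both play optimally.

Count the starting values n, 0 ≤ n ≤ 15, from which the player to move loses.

5

Work bottom-up. With no move the player to move loses. Otherwise the position is W if at least one move leads to an L position for the opponent, and L if every move leads to a W.
n=0: no move → L
n=1: no move → L
n=2: →0(L), so W
n=3: →1(L), so W
n=4: →1(L), so W
n=5: →1(L), so W
n=6: →4(W), 3(W), 2(W) — all W, so L
n=7: →0(L), so W
n=8: →6(L), so W
n=9: →6(L), so W
n=10: →6(L), so W
n=11: →9(W), 8(W), 7(W), 4(W) — all W, so L
n=12: →10(W), 9(W), 8(W), 5(W) — all W, so L
n=13: →11(L), so W
n=14: →12(L), so W
n=15: →12(L), so W
L entries with 0 ≤ n ≤ 15: n = 0, 1, 6, 11, 12; that makes 5.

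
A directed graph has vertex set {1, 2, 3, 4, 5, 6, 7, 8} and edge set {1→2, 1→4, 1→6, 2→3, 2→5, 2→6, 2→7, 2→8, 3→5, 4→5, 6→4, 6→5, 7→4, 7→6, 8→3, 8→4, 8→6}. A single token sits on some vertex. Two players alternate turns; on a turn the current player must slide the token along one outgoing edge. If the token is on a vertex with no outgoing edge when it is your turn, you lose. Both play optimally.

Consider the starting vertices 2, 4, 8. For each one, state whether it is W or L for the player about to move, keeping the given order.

2: W, 4: W, 8: L

Use the standard recursion: the mover loses at a terminal position; elsewhere, the mover wins exactly when some move hands the opponent an L position.
Every edge goes from a vertex to one that appears earlier in the order 5, 3, 4, 6, 7, 8, 2, 1, so processing vertices in that order labels each vertex after all of its successors.
5: no outgoing edge → L
3: can move to 5, which is L ⇒ W
4: can move to 5, which is L ⇒ W
6: can move to 5, which is L ⇒ W
7: moves to 6(W), 4(W); every one is W ⇒ L
8: moves to 6(W), 4(W), 3(W); every one is W ⇒ L
2: can move to 8, which is L ⇒ W
1: moves to 2(W), 6(W), 4(W); every one is W ⇒ L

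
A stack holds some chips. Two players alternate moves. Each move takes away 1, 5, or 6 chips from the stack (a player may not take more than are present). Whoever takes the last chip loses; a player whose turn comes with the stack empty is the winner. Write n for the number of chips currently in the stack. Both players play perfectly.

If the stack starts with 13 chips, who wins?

The first player wins.

Compute win/loss labels from the base case upward. A position with no move is W. Any other position is W if it can reach an L in one move, else L.
n=0: no move; the opponent has just taken the last chip and therefore loses → W
n=1: L (sole option 0(W) is W)
n=2: W (go to 1, an L position)
n=3: L (sole option 2(W) is W)
n=4: W (go to 3, an L position)
n=5: L (options 4(W), 0(W) are all W)
n=6: W (go to 5, an L position)
n=7: W (go to 1, an L position)
n=8: W (go to 3, an L position)
n=9: W (go to 3, an L position)
n=10: W (go to 5, an L position)
n=11: W (go to 5, an L position)
n=12: L (options 11(W), 7(W), 6(W) are all W)
n=13: W (go to 12, an L position)
The starting position 13 is W: the player to move should remove 1, leaving 12, handing over an L position.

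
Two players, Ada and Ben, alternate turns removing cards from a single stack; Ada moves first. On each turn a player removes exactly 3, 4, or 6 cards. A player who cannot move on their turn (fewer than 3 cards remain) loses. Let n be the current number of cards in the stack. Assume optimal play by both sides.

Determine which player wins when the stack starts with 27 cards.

Ben wins.

Build the W/L table. Terminal = L. A non-terminal position is W if it has a move to some L; otherwise it is L.
n=0: no move → L
n=1: no move → L
n=2: no move → L
n=3: →0(L), so W
n=4: →1(L), so W
n=5: →2(L), so W
n=6: →2(L), so W
n=7: →1(L), so W
n=8: →2(L), so W
n=9: →6(W), 5(W), 3(W) — all W, so L
n=10: →7(W), 6(W), 4(W) — all W, so L
n=11: →8(W), 7(W), 5(W) — all W, so L
n=12: →9(L), so W
n=13: →10(L), so W
n=14: →11(L), so W
n=15: →11(L), so W
n=16: →10(L), so W
n=17: →11(L), so W
n=18: →15(W), 14(W), 12(W) — all W, so L
n=19: →16(W), 15(W), 13(W) — all W, so L
n=20: →17(W), 16(W), 14(W) — all W, so L
n=21: →18(L), so W
n=22: →19(L), so W
n=23: →20(L), so W
n=24: →20(L), so W
n=25: →19(L), so W
n=26: →20(L), so W
n=27: →24(W), 23(W), 21(W) — all W, so L
The starting position 27 is L: whatever Ada does, the opponent receives a W position.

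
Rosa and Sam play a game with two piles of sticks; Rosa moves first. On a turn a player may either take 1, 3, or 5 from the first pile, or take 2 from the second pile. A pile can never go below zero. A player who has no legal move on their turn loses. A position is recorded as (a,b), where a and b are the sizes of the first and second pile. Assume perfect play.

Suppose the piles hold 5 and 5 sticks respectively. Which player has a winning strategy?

Positions with no move are L. A position that does have a move is losing for the player to move precisely when every available move leads to a winning position for the opponent. Fill in the labels:
No move ever increases a pile, so every position that can arise here has a ≤ 5 and b ≤ 5; it is enough to label the cells with 0 ≤ a ≤ 5 and 0 ≤ b ≤ 5.
Every move lowers a or b (never raises either), so fill the grid row by row in increasing a, and left to right within a row: each cell's successors are then already labelled.
      b=0  b=1  b=2  b=3  b=4  b=5
a=0:    L    L    W    W    L    L
a=1:    W    W    L    L    W    W
a=2:    L    L    W    W    L    L
a=3:    W    W    L    L    W    W
a=4:    L    L    W    W    L    L
a=5:    W    W    L    L    W    W
Cells with no legal move (terminal, hence L): (0,0), (0,1).
The remaining L cells, each justified by listing all of its moves:
(0,4): the only move is to (0,2)(W), a W ⇒ L
(0,5): the only move is to (0,3)(W), a W ⇒ L
(1,2): moves to (0,2)(W), (1,0)(W); every one is W ⇒ L
(1,3): moves to (0,3)(W), (1,1)(W); every one is W ⇒ L
(2,0): the only move is to (1,0)(W), a W ⇒ L
(2,1): the only move is to (1,1)(W), a W ⇒ L
(2,4): moves to (1,4)(W), (2,2)(W); every one is W ⇒ L
(2,5): moves to (1,5)(W), (2,3)(W); every one is W ⇒ L
(3,2): moves to (2,2)(W), (0,2)(W), (3,0)(W); every one is W ⇒ L
(3,3): moves to (2,3)(W), (0,3)(W), (3,1)(W); every one is W ⇒ L
(4,0): moves to (3,0)(W), (1,0)(W); every one is W ⇒ L
(4,1): moves to (3,1)(W), (1,1)(W); every one is W ⇒ L
(4,4): moves to (3,4)(W), (1,4)(W), (4,2)(W); every one is W ⇒ L
(4,5): moves to (3,5)(W), (1,5)(W), (4,3)(W); every one is W ⇒ L
(5,2): moves to (4,2)(W), (2,2)(W), (0,2)(W), (5,0)(W); every one is W ⇒ L
(5,3): moves to (4,3)(W), (2,3)(W), (0,3)(W), (5,1)(W); every one is W ⇒ L
Every other cell has at least one move into one of the L cells above, so it is W.
From (5,5) Rosa can move to (4,5), reaching an L position.

Rosa wins.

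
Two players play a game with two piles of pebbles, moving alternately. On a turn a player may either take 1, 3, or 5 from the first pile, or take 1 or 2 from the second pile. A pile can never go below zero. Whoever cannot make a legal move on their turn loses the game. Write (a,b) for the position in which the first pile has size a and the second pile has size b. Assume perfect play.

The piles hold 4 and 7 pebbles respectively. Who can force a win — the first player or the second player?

The first player wins.

Use the standard recursion: the mover loses at a terminal position; elsewhere, the mover wins exactly when some move hands the opponent an L position.
No move ever increases a pile, so every position that can arise here has a ≤ 4 and b ≤ 7; it is enough to label the cells with 0 ≤ a ≤ 4 and 0 ≤ b ≤ 7.
Every move lowers a or b (never raises either), so fill the grid row by row in increasing a, and left to right within a row: each cell's successors are then already labelled.
      b=0  b=1  b=2  b=3  b=4  b=5  b=6  b=7
a=0:    L    W    W    L    W    W    L    W
a=1:    W    L    W    W    L    W    W    L
a=2:    L    W    W    L    W    W    L    W
a=3:    W    L    W    W    L    W    W    L
a=4:    L    W    W    L    W    W    L    W
Cells with no legal move (terminal, hence L): (0,0).
The remaining L cells, each justified by listing all of its moves:
(0,3): →(0,2)(W), (0,1)(W) — all W, so L
(0,6): →(0,5)(W), (0,4)(W) — all W, so L
(1,1): →(0,1)(W), (1,0)(W) — all W, so L
(1,4): →(0,4)(W), (1,3)(W), (1,2)(W) — all W, so L
(1,7): →(0,7)(W), (1,6)(W), (1,5)(W) — all W, so L
(2,0): →(1,0)(W) only, which is W, so L
(2,3): →(1,3)(W), (2,2)(W), (2,1)(W) — all W, so L
(2,6): →(1,6)(W), (2,5)(W), (2,4)(W) — all W, so L
(3,1): →(2,1)(W), (0,1)(W), (3,0)(W) — all W, so L
(3,4): →(2,4)(W), (0,4)(W), (3,3)(W), (3,2)(W) — all W, so L
(3,7): →(2,7)(W), (0,7)(W), (3,6)(W), (3,5)(W) — all W, so L
(4,0): →(3,0)(W), (1,0)(W) — all W, so L
(4,3): →(3,3)(W), (1,3)(W), (4,2)(W), (4,1)(W) — all W, so L
(4,6): →(3,6)(W), (1,6)(W), (4,5)(W), (4,4)(W) — all W, so L
Every other cell has at least one move into one of the L cells above, so it is W.
From (4,7) the player to move can move to (3,7), reaching an L position.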